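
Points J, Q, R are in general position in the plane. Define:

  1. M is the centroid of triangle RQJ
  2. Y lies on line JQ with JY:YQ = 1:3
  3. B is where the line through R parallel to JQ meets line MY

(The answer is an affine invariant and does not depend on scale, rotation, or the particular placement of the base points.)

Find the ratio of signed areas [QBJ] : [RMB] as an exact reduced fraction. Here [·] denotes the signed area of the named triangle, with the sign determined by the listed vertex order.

[QBJ]:[RMB] = 3

Choose coordinates J = (0, 0), Q = (1, 0), R = (0, 1).
1. M is the centroid of triangle RQJ ⇒ M = (1/3, 1/3)
2. Y lies on line JQ with JY:YQ = 1:3 ⇒ Y = (1/4, 0)
3. B is where the line through R parallel to JQ meets line MY ⇒ B = (1/2, 1)
2·[QBJ] = 1, 2·[RMB] = 1/3
[QBJ]:[RMB] = 1:1/3 = 3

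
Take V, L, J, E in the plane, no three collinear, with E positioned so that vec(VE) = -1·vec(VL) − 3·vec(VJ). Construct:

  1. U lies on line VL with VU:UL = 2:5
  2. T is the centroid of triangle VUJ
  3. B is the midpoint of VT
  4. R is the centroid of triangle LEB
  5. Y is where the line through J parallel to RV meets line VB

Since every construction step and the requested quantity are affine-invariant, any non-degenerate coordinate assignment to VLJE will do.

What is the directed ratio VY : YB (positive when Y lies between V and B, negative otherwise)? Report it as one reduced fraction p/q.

VY:YB = 1/2

Choose coordinates V = (0, 0), L = (1, 0), J = (0, 1), E = (-1, -3).
1. U lies on line VL with VU:UL = 2:5 ⇒ U = (2/7, 0)
2. T is the centroid of triangle VUJ ⇒ T = (2/21, 1/3)
3. B is the midpoint of VT ⇒ B = (1/21, 1/6)
4. R is the centroid of triangle LEB ⇒ R = (1/63, -17/18)
5. Y is where the line through J parallel to RV meets line VB ⇒ Y = (1/63, 1/18)
Y = V + t·(B−V) with t = 1/3, so VY:YB = t:(1−t) = 1/3:2/3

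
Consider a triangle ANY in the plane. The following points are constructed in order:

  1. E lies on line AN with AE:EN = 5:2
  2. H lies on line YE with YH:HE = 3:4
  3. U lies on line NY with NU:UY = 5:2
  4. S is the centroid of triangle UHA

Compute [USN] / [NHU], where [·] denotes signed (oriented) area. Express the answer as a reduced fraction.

Set A = (0, 0), N = (1, 0), Y = (0, 1); any affine frame gives the same invariant.
1. E lies on line AN with AE:EN = 5:2 ⇒ E = (5/7, 0)
2. H lies on line YE with YH:HE = 3:4 ⇒ H = (15/49, 4/7)
3. U lies on line NY with NU:UY = 5:2 ⇒ U = (2/7, 5/7)
4. S is the centroid of triangle UHA ⇒ S = (29/147, 3/7)
2·[USN] = 275/1029, 2·[NHU] = -30/343
[USN]:[NHU] = 275/1029:-30/343 = -55/18

[USN]:[NHU] = -55/18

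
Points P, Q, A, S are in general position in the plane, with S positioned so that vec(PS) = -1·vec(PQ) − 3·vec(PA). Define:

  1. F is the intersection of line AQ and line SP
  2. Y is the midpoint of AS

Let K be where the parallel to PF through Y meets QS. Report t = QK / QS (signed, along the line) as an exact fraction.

t = 7/6

Assign P = (0, 0), Q = (1, 0), A = (0, 1), S = (-1, -3) — the answer is frame-independent, so this choice is without loss of generality.
1. F is the intersection of line AQ and line SP ⇒ F = (1/4, 3/4)
2. Y is the midpoint of AS ⇒ Y = (-1/2, -1)
through Y parallel to PF: direction (1/4, 3/4); meets QS at K = (-4/3, -7/2)
K = Q + t·(S−Q) with t = 7/6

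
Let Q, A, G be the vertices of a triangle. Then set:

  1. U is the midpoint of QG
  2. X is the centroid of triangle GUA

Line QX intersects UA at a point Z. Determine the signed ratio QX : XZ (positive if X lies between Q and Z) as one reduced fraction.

Set Q = (0, 0), A = (1, 0), G = (0, 1); any affine frame gives the same invariant.
1. U is the midpoint of QG ⇒ U = (0, 1/2)
2. X is the centroid of triangle GUA ⇒ X = (1/3, 1/2)
line QX meets UA at Z = (1/4, 3/8)
X = Q + t·(Z−Q) with t = 4/3, so QX:XZ = 4/3:-1/3

QX:XZ = -4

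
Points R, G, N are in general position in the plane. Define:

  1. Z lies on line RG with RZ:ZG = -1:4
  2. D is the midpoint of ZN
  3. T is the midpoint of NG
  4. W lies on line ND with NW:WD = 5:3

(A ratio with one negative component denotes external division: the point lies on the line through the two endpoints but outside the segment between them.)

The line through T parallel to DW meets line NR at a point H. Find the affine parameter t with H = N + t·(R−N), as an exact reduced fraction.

Assign R = (0, 0), G = (1, 0), N = (0, 1) — the answer is frame-independent, so this choice is without loss of generality.
1. Z lies on line RG with RZ:ZG = -1:4 ⇒ Z = (-1/3, 0)
2. D is the midpoint of ZN ⇒ D = (-1/6, 1/2)
3. T is the midpoint of NG ⇒ T = (1/2, 1/2)
4. W lies on line ND with NW:WD = 5:3 ⇒ W = (-5/48, 11/16)
through T parallel to DW: direction (1/16, 3/16); meets NR at H = (0, -1)
H = N + t·(R−N) with t = 2

t = 2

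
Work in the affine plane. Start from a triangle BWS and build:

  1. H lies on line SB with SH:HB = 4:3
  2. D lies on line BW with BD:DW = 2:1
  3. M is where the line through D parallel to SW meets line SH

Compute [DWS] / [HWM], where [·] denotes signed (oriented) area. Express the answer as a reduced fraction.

[DWS]:[HWM] = 7/5

Work in coordinates with B = (0, 0), W = (1, 0), S = (0, 1).
1. H lies on line SB with SH:HB = 4:3 ⇒ H = (0, 3/7)
2. D lies on line BW with BD:DW = 2:1 ⇒ D = (2/3, 0)
3. M is where the line through D parallel to SW meets line SH ⇒ M = (0, 2/3)
2·[DWS] = 1/3, 2·[HWM] = 5/21
[DWS]:[HWM] = 1/3:5/21 = 7/5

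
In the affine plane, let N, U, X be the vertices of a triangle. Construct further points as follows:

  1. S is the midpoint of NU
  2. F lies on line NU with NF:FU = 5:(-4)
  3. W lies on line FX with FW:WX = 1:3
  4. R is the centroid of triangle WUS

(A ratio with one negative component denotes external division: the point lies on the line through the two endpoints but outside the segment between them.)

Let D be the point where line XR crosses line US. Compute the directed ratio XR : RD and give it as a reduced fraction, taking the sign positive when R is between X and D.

Choose coordinates N = (0, 0), U = (1, 0), X = (0, 1).
1. S is the midpoint of NU ⇒ S = (1/2, 0)
2. F lies on line NU with NF:FU = 5:(-4) ⇒ F = (5, 0)
3. W lies on line FX with FW:WX = 1:3 ⇒ W = (15/4, 1/4)
4. R is the centroid of triangle WUS ⇒ R = (7/4, 1/12)
line XR meets US at D = (21/11, 0)
R = X + t·(D−X) with t = 11/12, so XR:RD = 11/12:1/12

XR:RD = 11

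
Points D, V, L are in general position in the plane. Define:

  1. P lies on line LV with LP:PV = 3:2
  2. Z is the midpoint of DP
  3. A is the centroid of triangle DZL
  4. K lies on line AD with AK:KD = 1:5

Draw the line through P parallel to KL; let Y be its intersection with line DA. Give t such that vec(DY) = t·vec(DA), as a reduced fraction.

t = 13/3

Work in coordinates with D = (0, 0), V = (1, 0), L = (0, 1).
1. P lies on line LV with LP:PV = 3:2 ⇒ P = (3/5, 2/5)
2. Z is the midpoint of DP ⇒ Z = (3/10, 1/5)
3. A is the centroid of triangle DZL ⇒ A = (1/10, 2/5)
4. K lies on line AD with AK:KD = 1:5 ⇒ K = (1/12, 1/3)
through P parallel to KL: direction (-1/12, 2/3); meets DA at Y = (13/30, 26/15)
Y = D + t·(A−D) with t = 13/3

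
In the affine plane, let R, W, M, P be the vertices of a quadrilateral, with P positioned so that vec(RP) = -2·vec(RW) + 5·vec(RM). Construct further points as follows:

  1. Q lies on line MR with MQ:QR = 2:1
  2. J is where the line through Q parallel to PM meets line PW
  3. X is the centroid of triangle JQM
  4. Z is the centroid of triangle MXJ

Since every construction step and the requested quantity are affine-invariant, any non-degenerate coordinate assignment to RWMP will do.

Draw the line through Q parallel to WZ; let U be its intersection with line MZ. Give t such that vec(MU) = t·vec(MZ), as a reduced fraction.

t = -25/19

Assign R = (0, 0), W = (1, 0), M = (0, 1), P = (-2, 5) — the answer is frame-independent, so this choice is without loss of generality.
1. Q lies on line MR with MQ:QR = 2:1 ⇒ Q = (0, 1/3)
2. J is where the line through Q parallel to PM meets line PW ⇒ J = (-4, 25/3)
3. X is the centroid of triangle JQM ⇒ X = (-4/3, 29/9)
4. Z is the centroid of triangle MXJ ⇒ Z = (-16/9, 113/27)
through Q parallel to WZ: direction (-25/9, 113/27); meets MZ at U = (400/171, -1637/513)
U = M + t·(Z−M) with t = -25/19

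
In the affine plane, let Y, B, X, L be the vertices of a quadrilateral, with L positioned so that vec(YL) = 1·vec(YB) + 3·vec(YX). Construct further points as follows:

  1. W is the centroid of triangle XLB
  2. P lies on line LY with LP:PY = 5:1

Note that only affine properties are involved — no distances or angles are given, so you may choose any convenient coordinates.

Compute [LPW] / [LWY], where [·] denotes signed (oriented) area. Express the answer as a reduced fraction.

[LPW]:[LWY] = -5/6

Choose coordinates Y = (0, 0), B = (1, 0), X = (0, 1), L = (1, 3).
1. W is the centroid of triangle XLB ⇒ W = (2/3, 4/3)
2. P lies on line LY with LP:PY = 5:1 ⇒ P = (1/6, 1/2)
2·[LPW] = 5/9, 2·[LWY] = -2/3
[LPW]:[LWY] = 5/9:-2/3 = -5/6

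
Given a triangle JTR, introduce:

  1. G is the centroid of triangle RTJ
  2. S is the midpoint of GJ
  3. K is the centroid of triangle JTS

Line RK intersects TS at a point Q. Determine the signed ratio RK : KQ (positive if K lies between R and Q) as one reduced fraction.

RK:KQ = -13

Assign J = (0, 0), T = (1, 0), R = (0, 1) — the answer is frame-independent, so this choice is without loss of generality.
1. G is the centroid of triangle RTJ ⇒ G = (1/3, 1/3)
2. S is the midpoint of GJ ⇒ S = (1/6, 1/6)
3. K is the centroid of triangle JTS ⇒ K = (7/18, 1/18)
line RK meets TS at Q = (14/39, 5/39)
K = R + t·(Q−R) with t = 13/12, so RK:KQ = 13/12:-1/12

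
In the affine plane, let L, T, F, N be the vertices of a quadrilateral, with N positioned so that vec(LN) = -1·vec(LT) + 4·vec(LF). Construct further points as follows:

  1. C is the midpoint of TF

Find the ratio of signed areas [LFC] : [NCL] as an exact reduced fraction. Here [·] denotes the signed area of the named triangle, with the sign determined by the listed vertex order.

[LFC]:[NCL] = 1/5

Choose coordinates L = (0, 0), T = (1, 0), F = (0, 1), N = (-1, 4).
1. C is the midpoint of TF ⇒ C = (1/2, 1/2)
2·[LFC] = -1/2, 2·[NCL] = -5/2
[LFC]:[NCL] = -1/2:-5/2 = 1/5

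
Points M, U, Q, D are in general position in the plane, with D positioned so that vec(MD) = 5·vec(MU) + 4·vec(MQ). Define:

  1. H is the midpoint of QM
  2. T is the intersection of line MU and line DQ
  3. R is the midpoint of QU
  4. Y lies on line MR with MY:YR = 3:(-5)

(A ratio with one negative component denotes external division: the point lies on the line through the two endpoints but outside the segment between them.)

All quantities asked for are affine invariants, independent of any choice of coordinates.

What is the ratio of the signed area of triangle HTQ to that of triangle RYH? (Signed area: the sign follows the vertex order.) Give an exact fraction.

[HTQ]:[RYH] = 4/3

Assign M = (0, 0), U = (1, 0), Q = (0, 1), D = (5, 4) — the answer is frame-independent, so this choice is without loss of generality.
1. H is the midpoint of QM ⇒ H = (0, 1/2)
2. T is the intersection of line MU and line DQ ⇒ T = (-5/3, 0)
3. R is the midpoint of QU ⇒ R = (1/2, 1/2)
4. Y lies on line MR with MY:YR = 3:(-5) ⇒ Y = (-3/4, -3/4)
2·[HTQ] = -5/6, 2·[RYH] = -5/8
[HTQ]:[RYH] = -5/6:-5/8 = 4/3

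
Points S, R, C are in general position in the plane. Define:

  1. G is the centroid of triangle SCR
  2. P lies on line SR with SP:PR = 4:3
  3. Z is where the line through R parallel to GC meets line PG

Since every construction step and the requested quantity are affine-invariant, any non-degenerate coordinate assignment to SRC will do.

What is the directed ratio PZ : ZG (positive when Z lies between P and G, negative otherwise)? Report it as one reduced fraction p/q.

PZ:ZG = -6/7

Choose coordinates S = (0, 0), R = (1, 0), C = (0, 1).
1. G is the centroid of triangle SCR ⇒ G = (1/3, 1/3)
2. P lies on line SR with SP:PR = 4:3 ⇒ P = (4/7, 0)
3. Z is where the line through R parallel to GC meets line PG ⇒ Z = (2, -2)
Z = P + t·(G−P) with t = -6, so PZ:ZG = t:(1−t) = -6:7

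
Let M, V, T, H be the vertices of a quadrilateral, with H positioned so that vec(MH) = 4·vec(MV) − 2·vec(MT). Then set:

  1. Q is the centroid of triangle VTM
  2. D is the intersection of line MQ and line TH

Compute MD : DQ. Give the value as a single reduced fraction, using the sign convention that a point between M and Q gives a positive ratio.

MD:DQ = -12/5

Choose coordinates M = (0, 0), V = (1, 0), T = (0, 1), H = (4, -2).
1. Q is the centroid of triangle VTM ⇒ Q = (1/3, 1/3)
2. D is the intersection of line MQ and line TH ⇒ D = (4/7, 4/7)
D = M + t·(Q−M) with t = 12/7, so MD:DQ = t:(1−t) = 12/7:-5/7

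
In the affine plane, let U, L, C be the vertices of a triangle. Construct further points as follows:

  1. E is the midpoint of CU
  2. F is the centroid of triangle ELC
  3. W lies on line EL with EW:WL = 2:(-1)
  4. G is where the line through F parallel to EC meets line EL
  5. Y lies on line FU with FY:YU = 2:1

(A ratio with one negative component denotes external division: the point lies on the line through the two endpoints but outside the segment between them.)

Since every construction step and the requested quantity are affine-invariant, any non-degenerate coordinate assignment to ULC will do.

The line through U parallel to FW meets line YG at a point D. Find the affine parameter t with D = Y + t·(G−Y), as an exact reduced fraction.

Set U = (0, 0), L = (1, 0), C = (0, 1); any affine frame gives the same invariant.
1. E is the midpoint of CU ⇒ E = (0, 1/2)
2. F is the centroid of triangle ELC ⇒ F = (1/3, 1/2)
3. W lies on line EL with EW:WL = 2:(-1) ⇒ W = (2, -1/2)
4. G is where the line through F parallel to EC meets line EL ⇒ G = (1/3, 1/3)
5. Y lies on line FU with FY:YU = 2:1 ⇒ Y = (1/9, 1/6)
through U parallel to FW: direction (5/3, -1); meets YG at D = (-5/81, 1/27)
D = Y + t·(G−Y) with t = -7/9

t = -7/9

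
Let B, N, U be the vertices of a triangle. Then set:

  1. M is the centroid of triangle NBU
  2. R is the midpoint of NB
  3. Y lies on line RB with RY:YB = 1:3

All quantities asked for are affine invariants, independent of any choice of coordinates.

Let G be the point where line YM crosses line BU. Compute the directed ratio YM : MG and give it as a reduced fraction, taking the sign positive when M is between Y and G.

Choose coordinates B = (0, 0), N = (1, 0), U = (0, 1).
1. M is the centroid of triangle NBU ⇒ M = (1/3, 1/3)
2. R is the midpoint of NB ⇒ R = (1/2, 0)
3. Y lies on line RB with RY:YB = 1:3 ⇒ Y = (3/8, 0)
line YM meets BU at G = (0, 3)
M = Y + t·(G−Y) with t = 1/9, so YM:MG = 1/9:8/9

YM:MG = 1/8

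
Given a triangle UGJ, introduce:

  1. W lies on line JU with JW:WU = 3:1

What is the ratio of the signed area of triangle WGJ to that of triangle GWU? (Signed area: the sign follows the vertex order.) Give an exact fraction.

[WGJ]:[GWU] = 3

Assign U = (0, 0), G = (1, 0), J = (0, 1) — the answer is frame-independent, so this choice is without loss of generality.
1. W lies on line JU with JW:WU = 3:1 ⇒ W = (0, 1/4)
2·[WGJ] = 3/4, 2·[GWU] = 1/4
[WGJ]:[GWU] = 3/4:1/4 = 3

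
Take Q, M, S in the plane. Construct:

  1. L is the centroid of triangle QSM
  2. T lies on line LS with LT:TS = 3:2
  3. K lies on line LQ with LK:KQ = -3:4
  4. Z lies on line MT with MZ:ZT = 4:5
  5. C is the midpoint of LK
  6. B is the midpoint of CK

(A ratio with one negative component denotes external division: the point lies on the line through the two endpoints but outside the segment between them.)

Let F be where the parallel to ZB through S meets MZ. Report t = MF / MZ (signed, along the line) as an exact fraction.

t = 331/120

Assign Q = (0, 0), M = (1, 0), S = (0, 1) — the answer is frame-independent, so this choice is without loss of generality.
1. L is the centroid of triangle QSM ⇒ L = (1/3, 1/3)
2. T lies on line LS with LT:TS = 3:2 ⇒ T = (2/15, 11/15)
3. K lies on line LQ with LK:KQ = -3:4 ⇒ K = (4/3, 4/3)
4. Z lies on line MT with MZ:ZT = 4:5 ⇒ Z = (83/135, 44/135)
5. C is the midpoint of LK ⇒ C = (5/6, 5/6)
6. B is the midpoint of CK ⇒ B = (13/12, 13/12)
through S parallel to ZB: direction (253/540, 409/540); meets MZ at F = (-253/4050, 3641/4050)
F = M + t·(Z−M) with t = 331/120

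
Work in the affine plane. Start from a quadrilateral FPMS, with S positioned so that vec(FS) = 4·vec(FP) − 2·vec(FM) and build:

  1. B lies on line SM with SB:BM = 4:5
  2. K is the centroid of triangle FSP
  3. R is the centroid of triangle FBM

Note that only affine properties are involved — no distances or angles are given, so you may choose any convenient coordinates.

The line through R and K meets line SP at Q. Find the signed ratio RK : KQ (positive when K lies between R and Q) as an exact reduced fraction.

Set F = (0, 0), P = (1, 0), M = (0, 1), S = (4, -2); any affine frame gives the same invariant.
1. B lies on line SM with SB:BM = 4:5 ⇒ B = (20/9, -2/3)
2. K is the centroid of triangle FSP ⇒ K = (5/3, -2/3)
3. R is the centroid of triangle FBM ⇒ R = (20/27, 1/9)
line RK meets SP at Q = (5/13, 16/39)
K = R + t·(Q−R) with t = -13/5, so RK:KQ = -13/5:18/5

RK:KQ = -13/18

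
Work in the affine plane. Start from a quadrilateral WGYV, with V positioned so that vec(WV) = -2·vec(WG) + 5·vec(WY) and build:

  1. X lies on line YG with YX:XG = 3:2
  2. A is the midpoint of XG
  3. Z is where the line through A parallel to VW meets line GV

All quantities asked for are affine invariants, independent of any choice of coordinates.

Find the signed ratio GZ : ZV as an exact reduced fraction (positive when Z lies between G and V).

Work in coordinates with W = (0, 0), G = (1, 0), Y = (0, 1), V = (-2, 5).
1. X lies on line YG with YX:XG = 3:2 ⇒ X = (3/5, 2/5)
2. A is the midpoint of XG ⇒ A = (4/5, 1/5)
3. Z is where the line through A parallel to VW meets line GV ⇒ Z = (16/25, 3/5)
Z = G + t·(V−G) with t = 3/25, so GZ:ZV = t:(1−t) = 3/25:22/25

GZ:ZV = 3/22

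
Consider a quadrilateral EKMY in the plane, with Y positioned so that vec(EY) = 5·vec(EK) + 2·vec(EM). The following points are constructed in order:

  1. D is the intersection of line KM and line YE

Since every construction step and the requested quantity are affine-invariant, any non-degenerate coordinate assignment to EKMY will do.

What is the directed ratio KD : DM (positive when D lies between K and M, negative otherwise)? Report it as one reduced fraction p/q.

KD:DM = 2/5

Assign E = (0, 0), K = (1, 0), M = (0, 1), Y = (5, 2) — the answer is frame-independent, so this choice is without loss of generality.
1. D is the intersection of line KM and line YE ⇒ D = (5/7, 2/7)
D = K + t·(M−K) with t = 2/7, so KD:DM = t:(1−t) = 2/7:5/7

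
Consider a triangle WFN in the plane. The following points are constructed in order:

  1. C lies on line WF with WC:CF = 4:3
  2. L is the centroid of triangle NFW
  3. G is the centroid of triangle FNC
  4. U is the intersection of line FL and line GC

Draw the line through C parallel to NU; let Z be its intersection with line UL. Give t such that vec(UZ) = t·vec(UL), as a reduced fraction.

t = 27/28

Work in coordinates with W = (0, 0), F = (1, 0), N = (0, 1).
1. C lies on line WF with WC:CF = 4:3 ⇒ C = (4/7, 0)
2. L is the centroid of triangle NFW ⇒ L = (1/3, 1/3)
3. G is the centroid of triangle FNC ⇒ G = (11/21, 1/3)
4. U is the intersection of line FL and line GC ⇒ U = (7/13, 3/13)
through C parallel to NU: direction (7/13, -10/13); meets UL at Z = (31/91, 30/91)
Z = U + t·(L−U) with t = 27/28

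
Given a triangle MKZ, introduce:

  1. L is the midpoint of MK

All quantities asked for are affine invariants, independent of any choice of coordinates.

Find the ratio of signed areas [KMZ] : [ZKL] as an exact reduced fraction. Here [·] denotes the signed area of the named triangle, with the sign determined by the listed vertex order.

[KMZ]:[ZKL] = 2

Choose coordinates M = (0, 0), K = (1, 0), Z = (0, 1).
1. L is the midpoint of MK ⇒ L = (1/2, 0)
2·[KMZ] = -1, 2·[ZKL] = -1/2
[KMZ]:[ZKL] = -1:-1/2 = 2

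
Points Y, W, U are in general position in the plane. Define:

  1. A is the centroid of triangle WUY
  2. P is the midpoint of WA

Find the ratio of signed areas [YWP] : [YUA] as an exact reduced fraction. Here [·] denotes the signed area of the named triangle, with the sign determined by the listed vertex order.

[YWP]:[YUA] = -1/2

Assign Y = (0, 0), W = (1, 0), U = (0, 1) — the answer is frame-independent, so this choice is without loss of generality.
1. A is the centroid of triangle WUY ⇒ A = (1/3, 1/3)
2. P is the midpoint of WA ⇒ P = (2/3, 1/6)
2·[YWP] = 1/6, 2·[YUA] = -1/3
[YWP]:[YUA] = 1/6:-1/3 = -1/2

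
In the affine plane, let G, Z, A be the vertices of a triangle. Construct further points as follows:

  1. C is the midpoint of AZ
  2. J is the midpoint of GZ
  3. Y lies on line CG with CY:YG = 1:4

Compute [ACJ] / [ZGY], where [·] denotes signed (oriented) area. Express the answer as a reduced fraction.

Work in coordinates with G = (0, 0), Z = (1, 0), A = (0, 1).
1. C is the midpoint of AZ ⇒ C = (1/2, 1/2)
2. J is the midpoint of GZ ⇒ J = (1/2, 0)
3. Y lies on line CG with CY:YG = 1:4 ⇒ Y = (2/5, 2/5)
2·[ACJ] = -1/4, 2·[ZGY] = -2/5
[ACJ]:[ZGY] = -1/4:-2/5 = 5/8

[ACJ]:[ZGY] = 5/8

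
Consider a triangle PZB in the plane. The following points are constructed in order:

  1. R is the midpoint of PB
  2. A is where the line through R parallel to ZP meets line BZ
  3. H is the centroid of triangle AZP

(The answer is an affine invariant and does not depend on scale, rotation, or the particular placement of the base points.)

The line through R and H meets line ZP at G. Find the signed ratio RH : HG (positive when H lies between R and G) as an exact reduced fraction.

RH:HG = 2

Assign P = (0, 0), Z = (1, 0), B = (0, 1) — the answer is frame-independent, so this choice is without loss of generality.
1. R is the midpoint of PB ⇒ R = (0, 1/2)
2. A is where the line through R parallel to ZP meets line BZ ⇒ A = (1/2, 1/2)
3. H is the centroid of triangle AZP ⇒ H = (1/2, 1/6)
line RH meets ZP at G = (3/4, 0)
H = R + t·(G−R) with t = 2/3, so RH:HG = 2/3:1/3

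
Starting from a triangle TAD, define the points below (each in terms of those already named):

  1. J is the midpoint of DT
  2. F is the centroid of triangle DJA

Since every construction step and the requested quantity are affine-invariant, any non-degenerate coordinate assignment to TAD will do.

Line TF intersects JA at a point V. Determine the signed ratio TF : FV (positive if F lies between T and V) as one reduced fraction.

TF:FV = -4

Work in coordinates with T = (0, 0), A = (1, 0), D = (0, 1).
1. J is the midpoint of DT ⇒ J = (0, 1/2)
2. F is the centroid of triangle DJA ⇒ F = (1/3, 1/2)
line TF meets JA at V = (1/4, 3/8)
F = T + t·(V−T) with t = 4/3, so TF:FV = 4/3:-1/3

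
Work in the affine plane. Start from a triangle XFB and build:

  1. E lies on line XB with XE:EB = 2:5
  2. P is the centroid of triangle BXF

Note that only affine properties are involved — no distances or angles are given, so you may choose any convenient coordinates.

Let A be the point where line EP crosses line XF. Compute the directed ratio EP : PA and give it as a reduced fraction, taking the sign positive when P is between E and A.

EP:PA = -1/7

Assign X = (0, 0), F = (1, 0), B = (0, 1) — the answer is frame-independent, so this choice is without loss of generality.
1. E lies on line XB with XE:EB = 2:5 ⇒ E = (0, 2/7)
2. P is the centroid of triangle BXF ⇒ P = (1/3, 1/3)
line EP meets XF at A = (-2, 0)
P = E + t·(A−E) with t = -1/6, so EP:PA = -1/6:7/6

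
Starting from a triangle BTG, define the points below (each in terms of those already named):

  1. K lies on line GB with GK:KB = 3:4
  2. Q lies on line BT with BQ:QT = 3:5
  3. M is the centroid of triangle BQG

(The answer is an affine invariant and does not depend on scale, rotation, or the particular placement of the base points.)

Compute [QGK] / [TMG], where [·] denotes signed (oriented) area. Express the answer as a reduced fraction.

Work in coordinates with B = (0, 0), T = (1, 0), G = (0, 1).
1. K lies on line GB with GK:KB = 3:4 ⇒ K = (0, 4/7)
2. Q lies on line BT with BQ:QT = 3:5 ⇒ Q = (3/8, 0)
3. M is the centroid of triangle BQG ⇒ M = (1/8, 1/3)
2·[QGK] = 9/56, 2·[TMG] = -13/24
[QGK]:[TMG] = 9/56:-13/24 = -27/91

[QGK]:[TMG] = -27/91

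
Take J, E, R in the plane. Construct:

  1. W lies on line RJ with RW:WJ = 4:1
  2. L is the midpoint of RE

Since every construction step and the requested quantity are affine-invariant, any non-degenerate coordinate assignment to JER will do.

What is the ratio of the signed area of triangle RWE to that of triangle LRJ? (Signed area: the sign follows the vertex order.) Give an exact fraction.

Choose coordinates J = (0, 0), E = (1, 0), R = (0, 1).
1. W lies on line RJ with RW:WJ = 4:1 ⇒ W = (0, 1/5)
2. L is the midpoint of RE ⇒ L = (1/2, 1/2)
2·[RWE] = 4/5, 2·[LRJ] = 1/2
[RWE]:[LRJ] = 4/5:1/2 = 8/5

[RWE]:[LRJ] = 8/5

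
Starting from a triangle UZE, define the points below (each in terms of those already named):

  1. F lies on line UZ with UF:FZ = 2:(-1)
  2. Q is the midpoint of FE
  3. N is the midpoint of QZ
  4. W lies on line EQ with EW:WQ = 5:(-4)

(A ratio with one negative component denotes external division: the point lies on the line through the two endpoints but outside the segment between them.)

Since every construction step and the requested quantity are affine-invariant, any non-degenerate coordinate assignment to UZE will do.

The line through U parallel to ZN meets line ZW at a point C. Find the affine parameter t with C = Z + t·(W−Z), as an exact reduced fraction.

t = -1/4

Work in coordinates with U = (0, 0), Z = (1, 0), E = (0, 1).
1. F lies on line UZ with UF:FZ = 2:(-1) ⇒ F = (2, 0)
2. Q is the midpoint of FE ⇒ Q = (1, 1/2)
3. N is the midpoint of QZ ⇒ N = (1, 1/4)
4. W lies on line EQ with EW:WQ = 5:(-4) ⇒ W = (5, -3/2)
through U parallel to ZN: direction (0, 1/4); meets ZW at C = (0, 3/8)
C = Z + t·(W−Z) with t = -1/4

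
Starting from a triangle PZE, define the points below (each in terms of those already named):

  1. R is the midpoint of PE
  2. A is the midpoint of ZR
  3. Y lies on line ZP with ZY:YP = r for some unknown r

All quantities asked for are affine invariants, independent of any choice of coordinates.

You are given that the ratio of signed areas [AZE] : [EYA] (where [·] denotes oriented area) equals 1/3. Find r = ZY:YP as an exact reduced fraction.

r = -4

Set P = (0, 0), Z = (1, 0), E = (0, 1); any affine frame gives the same invariant.
1. R is the midpoint of PE ⇒ R = (0, 1/2)
2. A is the midpoint of ZR ⇒ A = (1/2, 1/4)
3. With ZY:YP = r, write λ = r/(r+1) so Y = Z + λ·(P−Z); Y is affine-linear in λ
Every point depending on Y is an affine combination of Y and λ-independent points, so each such coordinate is linear in λ; the λ² term in each signed area is a multiple of (P−Z)×(P−Z) = 0, so 2·[AZE] and 2·[EYA] are each linear in λ. Evaluating at λ=0 and λ=1:
  2·[AZE] = 1/4,   2·[EYA] = 3/4·λ − 1/4
So [AZE]:[EYA] = (1/4) / (3/4·λ − 1/4). Setting this equal to 1/3:
  1/4 = 1/3·(3/4·λ − 1/4)  ⇒  λ = 4/3
Then r = λ/(1−λ) = (4/3)/(-1/3) = -4. Check: with r = -4, Y = (-1/3, 0) and [AZE]:[EYA] = 1/3 as required.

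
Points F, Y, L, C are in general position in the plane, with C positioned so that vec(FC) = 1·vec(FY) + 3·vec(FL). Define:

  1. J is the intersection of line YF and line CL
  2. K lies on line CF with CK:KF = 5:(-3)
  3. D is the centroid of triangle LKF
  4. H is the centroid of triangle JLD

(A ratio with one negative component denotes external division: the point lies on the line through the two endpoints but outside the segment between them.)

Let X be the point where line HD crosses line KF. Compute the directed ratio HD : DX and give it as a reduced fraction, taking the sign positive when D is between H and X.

Set F = (0, 0), Y = (1, 0), L = (0, 1), C = (1, 3); any affine frame gives the same invariant.
1. J is the intersection of line YF and line CL ⇒ J = (-1/2, 0)
2. K lies on line CF with CK:KF = 5:(-3) ⇒ K = (-3/2, -9/2)
3. D is the centroid of triangle LKF ⇒ D = (-1/2, -7/6)
4. H is the centroid of triangle JLD ⇒ H = (-1/3, -1/18)
line HD meets KF at X = (-13/22, -39/22)
D = H + t·(X−H) with t = 11/17, so HD:DX = 11/17:6/17

HD:DX = 11/6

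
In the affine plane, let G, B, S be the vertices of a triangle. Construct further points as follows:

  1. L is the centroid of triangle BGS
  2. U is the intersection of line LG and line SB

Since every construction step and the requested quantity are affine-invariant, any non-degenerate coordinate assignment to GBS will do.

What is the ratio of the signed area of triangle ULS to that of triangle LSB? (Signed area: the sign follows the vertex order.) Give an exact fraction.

Set G = (0, 0), B = (1, 0), S = (0, 1); any affine frame gives the same invariant.
1. L is the centroid of triangle BGS ⇒ L = (1/3, 1/3)
2. U is the intersection of line LG and line SB ⇒ U = (1/2, 1/2)
2·[ULS] = -1/6, 2·[LSB] = -1/3
[ULS]:[LSB] = -1/6:-1/3 = 1/2

[ULS]:[LSB] = 1/2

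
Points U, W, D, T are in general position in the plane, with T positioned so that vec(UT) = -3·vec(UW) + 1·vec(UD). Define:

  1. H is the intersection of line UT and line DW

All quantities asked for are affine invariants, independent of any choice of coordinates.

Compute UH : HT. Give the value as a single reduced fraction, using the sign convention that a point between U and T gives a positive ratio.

UH:HT = -1/3

Assign U = (0, 0), W = (1, 0), D = (0, 1), T = (-3, 1) — the answer is frame-independent, so this choice is without loss of generality.
1. H is the intersection of line UT and line DW ⇒ H = (3/2, -1/2)
H = U + t·(T−U) with t = -1/2, so UH:HT = t:(1−t) = -1/2:3/2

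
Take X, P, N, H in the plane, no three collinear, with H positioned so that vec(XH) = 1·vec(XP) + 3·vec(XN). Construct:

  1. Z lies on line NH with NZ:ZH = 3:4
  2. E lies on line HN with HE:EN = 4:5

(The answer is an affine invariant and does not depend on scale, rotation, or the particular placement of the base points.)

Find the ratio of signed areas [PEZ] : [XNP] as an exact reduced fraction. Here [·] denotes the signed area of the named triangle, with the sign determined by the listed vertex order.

[PEZ]:[XNP] = -8/21

Choose coordinates X = (0, 0), P = (1, 0), N = (0, 1), H = (1, 3).
1. Z lies on line NH with NZ:ZH = 3:4 ⇒ Z = (3/7, 13/7)
2. E lies on line HN with HE:EN = 4:5 ⇒ E = (5/9, 19/9)
2·[PEZ] = 8/21, 2·[XNP] = -1
[PEZ]:[XNP] = 8/21:-1 = -8/21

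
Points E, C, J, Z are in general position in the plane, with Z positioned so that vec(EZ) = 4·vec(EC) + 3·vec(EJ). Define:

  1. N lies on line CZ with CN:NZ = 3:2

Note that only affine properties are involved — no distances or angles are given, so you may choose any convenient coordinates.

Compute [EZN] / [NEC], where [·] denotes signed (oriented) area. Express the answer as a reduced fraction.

Assign E = (0, 0), C = (1, 0), J = (0, 1), Z = (4, 3) — the answer is frame-independent, so this choice is without loss of generality.
1. N lies on line CZ with CN:NZ = 3:2 ⇒ N = (14/5, 9/5)
2·[EZN] = -6/5, 2·[NEC] = 9/5
[EZN]:[NEC] = -6/5:9/5 = -2/3

[EZN]:[NEC] = -2/3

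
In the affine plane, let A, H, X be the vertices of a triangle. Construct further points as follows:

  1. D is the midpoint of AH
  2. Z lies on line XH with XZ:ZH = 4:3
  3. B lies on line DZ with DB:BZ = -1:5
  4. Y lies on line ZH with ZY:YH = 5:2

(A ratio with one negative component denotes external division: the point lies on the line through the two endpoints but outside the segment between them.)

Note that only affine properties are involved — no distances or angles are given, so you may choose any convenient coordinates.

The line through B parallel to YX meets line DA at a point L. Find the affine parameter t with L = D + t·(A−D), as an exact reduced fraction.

Assign A = (0, 0), H = (1, 0), X = (0, 1) — the answer is frame-independent, so this choice is without loss of generality.
1. D is the midpoint of AH ⇒ D = (1/2, 0)
2. Z lies on line XH with XZ:ZH = 4:3 ⇒ Z = (4/7, 3/7)
3. B lies on line DZ with DB:BZ = -1:5 ⇒ B = (27/56, -3/28)
4. Y lies on line ZH with ZY:YH = 5:2 ⇒ Y = (43/49, 6/49)
through B parallel to YX: direction (-43/49, 43/49); meets DA at L = (3/8, 0)
L = D + t·(A−D) with t = 1/4

t = 1/4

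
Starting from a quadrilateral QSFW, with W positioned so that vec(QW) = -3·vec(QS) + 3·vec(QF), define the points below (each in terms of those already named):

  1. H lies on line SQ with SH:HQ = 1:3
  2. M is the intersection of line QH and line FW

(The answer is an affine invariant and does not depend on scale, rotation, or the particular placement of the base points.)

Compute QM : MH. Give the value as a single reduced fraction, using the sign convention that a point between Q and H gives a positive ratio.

QM:MH = -2

Work in coordinates with Q = (0, 0), S = (1, 0), F = (0, 1), W = (-3, 3).
1. H lies on line SQ with SH:HQ = 1:3 ⇒ H = (3/4, 0)
2. M is the intersection of line QH and line FW ⇒ M = (3/2, 0)
M = Q + t·(H−Q) with t = 2, so QM:MH = t:(1−t) = 2:-1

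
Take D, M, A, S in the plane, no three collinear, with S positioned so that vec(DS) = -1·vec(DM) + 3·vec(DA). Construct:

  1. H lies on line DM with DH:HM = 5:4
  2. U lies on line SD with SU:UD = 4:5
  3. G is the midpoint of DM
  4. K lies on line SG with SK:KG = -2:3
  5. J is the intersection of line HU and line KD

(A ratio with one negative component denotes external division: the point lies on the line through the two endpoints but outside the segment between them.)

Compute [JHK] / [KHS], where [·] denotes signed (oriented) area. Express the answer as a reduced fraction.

Work in coordinates with D = (0, 0), M = (1, 0), A = (0, 1), S = (-1, 3).
1. H lies on line DM with DH:HM = 5:4 ⇒ H = (5/9, 0)
2. U lies on line SD with SU:UD = 4:5 ⇒ U = (-5/9, 5/3)
3. G is the midpoint of DM ⇒ G = (1/2, 0)
4. K lies on line SG with SK:KG = -2:3 ⇒ K = (-4, 9)
5. J is the intersection of line HU and line KD ⇒ J = (-10/9, 5/2)
2·[JHK] = 65/18, 2·[KHS] = -1/3
[JHK]:[KHS] = 65/18:-1/3 = -65/6

[JHK]:[KHS] = -65/6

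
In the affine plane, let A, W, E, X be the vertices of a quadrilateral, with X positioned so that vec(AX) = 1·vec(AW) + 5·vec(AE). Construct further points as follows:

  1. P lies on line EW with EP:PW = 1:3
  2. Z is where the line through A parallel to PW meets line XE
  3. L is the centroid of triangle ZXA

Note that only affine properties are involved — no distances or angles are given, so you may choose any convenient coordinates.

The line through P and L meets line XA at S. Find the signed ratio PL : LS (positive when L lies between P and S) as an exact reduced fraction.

PL:LS = -9/4

Work in coordinates with A = (0, 0), W = (1, 0), E = (0, 1), X = (1, 5).
1. P lies on line EW with EP:PW = 1:3 ⇒ P = (1/4, 3/4)
2. Z is where the line through A parallel to PW meets line XE ⇒ Z = (-1/5, 1/5)
3. L is the centroid of triangle ZXA ⇒ L = (4/15, 26/15)
line PL meets XA at S = (7/27, 35/27)
L = P + t·(S−P) with t = 9/5, so PL:LS = 9/5:-4/5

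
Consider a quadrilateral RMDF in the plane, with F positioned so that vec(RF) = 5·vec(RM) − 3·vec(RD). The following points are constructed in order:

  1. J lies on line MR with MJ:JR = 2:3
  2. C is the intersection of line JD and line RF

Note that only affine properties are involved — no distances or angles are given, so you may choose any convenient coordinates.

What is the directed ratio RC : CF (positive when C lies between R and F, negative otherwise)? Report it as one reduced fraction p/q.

RC:CF = 3/13

Work in coordinates with R = (0, 0), M = (1, 0), D = (0, 1), F = (5, -3).
1. J lies on line MR with MJ:JR = 2:3 ⇒ J = (3/5, 0)
2. C is the intersection of line JD and line RF ⇒ C = (15/16, -9/16)
C = R + t·(F−R) with t = 3/16, so RC:CF = t:(1−t) = 3/16:13/16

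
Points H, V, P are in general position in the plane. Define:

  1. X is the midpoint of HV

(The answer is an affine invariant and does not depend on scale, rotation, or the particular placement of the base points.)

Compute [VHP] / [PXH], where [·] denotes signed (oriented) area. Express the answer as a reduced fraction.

[VHP]:[PXH] = 2

Assign H = (0, 0), V = (1, 0), P = (0, 1) — the answer is frame-independent, so this choice is without loss of generality.
1. X is the midpoint of HV ⇒ X = (1/2, 0)
2·[VHP] = -1, 2·[PXH] = -1/2
[VHP]:[PXH] = -1:-1/2 = 2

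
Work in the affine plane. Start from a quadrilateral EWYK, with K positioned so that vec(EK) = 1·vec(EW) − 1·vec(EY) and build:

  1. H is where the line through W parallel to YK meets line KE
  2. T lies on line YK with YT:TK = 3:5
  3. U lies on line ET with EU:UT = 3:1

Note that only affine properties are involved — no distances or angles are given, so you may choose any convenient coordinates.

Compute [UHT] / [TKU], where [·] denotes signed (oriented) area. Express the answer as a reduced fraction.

Assign E = (0, 0), W = (1, 0), Y = (0, 1), K = (1, -1) — the answer is frame-independent, so this choice is without loss of generality.
1. H is where the line through W parallel to YK meets line KE ⇒ H = (2, -2)
2. T lies on line YK with YT:TK = 3:5 ⇒ T = (3/8, 1/4)
3. U lies on line ET with EU:UT = 3:1 ⇒ U = (9/32, 3/16)
2·[UHT] = 5/16, 2·[TKU] = -5/32
[UHT]:[TKU] = 5/16:-5/32 = -2

[UHT]:[TKU] = -2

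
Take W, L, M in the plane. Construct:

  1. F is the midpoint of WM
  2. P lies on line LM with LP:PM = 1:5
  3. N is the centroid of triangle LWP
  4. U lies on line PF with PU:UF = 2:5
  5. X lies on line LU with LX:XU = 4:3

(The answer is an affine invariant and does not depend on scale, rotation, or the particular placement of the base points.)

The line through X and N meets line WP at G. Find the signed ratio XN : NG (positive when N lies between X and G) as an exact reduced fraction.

Choose coordinates W = (0, 0), L = (1, 0), M = (0, 1).
1. F is the midpoint of WM ⇒ F = (0, 1/2)
2. P lies on line LM with LP:PM = 1:5 ⇒ P = (5/6, 1/6)
3. N is the centroid of triangle LWP ⇒ N = (11/18, 1/18)
4. U lies on line PF with PU:UF = 2:5 ⇒ U = (25/42, 11/42)
5. X lies on line LU with LX:XU = 4:3 ⇒ X = (113/147, 22/147)
line XN meets WP at G = (215/276, 43/276)
N = X + t·(G−X) with t = -46/3, so XN:NG = -46/3:49/3

XN:NG = -46/49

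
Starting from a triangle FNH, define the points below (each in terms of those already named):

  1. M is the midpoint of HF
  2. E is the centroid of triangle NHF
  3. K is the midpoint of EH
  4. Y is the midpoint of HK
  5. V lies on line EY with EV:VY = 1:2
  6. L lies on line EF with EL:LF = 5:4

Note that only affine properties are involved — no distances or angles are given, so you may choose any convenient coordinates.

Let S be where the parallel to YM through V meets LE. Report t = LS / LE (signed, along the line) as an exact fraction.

t = 1/10

Work in coordinates with F = (0, 0), N = (1, 0), H = (0, 1).
1. M is the midpoint of HF ⇒ M = (0, 1/2)
2. E is the centroid of triangle NHF ⇒ E = (1/3, 1/3)
3. K is the midpoint of EH ⇒ K = (1/6, 2/3)
4. Y is the midpoint of HK ⇒ Y = (1/12, 5/6)
5. V lies on line EY with EV:VY = 1:2 ⇒ V = (1/4, 1/2)
6. L lies on line EF with EL:LF = 5:4 ⇒ L = (4/27, 4/27)
through V parallel to YM: direction (-1/12, -1/3); meets LE at S = (1/6, 1/6)
S = L + t·(E−L) with t = 1/10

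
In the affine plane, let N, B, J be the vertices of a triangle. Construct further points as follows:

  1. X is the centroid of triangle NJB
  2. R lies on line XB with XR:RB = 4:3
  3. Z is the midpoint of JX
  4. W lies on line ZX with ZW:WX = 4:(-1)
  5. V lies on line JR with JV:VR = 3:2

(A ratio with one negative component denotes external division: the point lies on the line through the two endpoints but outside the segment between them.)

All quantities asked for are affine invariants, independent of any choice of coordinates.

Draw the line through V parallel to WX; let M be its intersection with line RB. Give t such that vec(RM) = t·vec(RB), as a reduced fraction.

t = -8/15

Assign N = (0, 0), B = (1, 0), J = (0, 1) — the answer is frame-independent, so this choice is without loss of generality.
1. X is the centroid of triangle NJB ⇒ X = (1/3, 1/3)
2. R lies on line XB with XR:RB = 4:3 ⇒ R = (5/7, 1/7)
3. Z is the midpoint of JX ⇒ Z = (1/6, 2/3)
4. W lies on line ZX with ZW:WX = 4:(-1) ⇒ W = (7/18, 2/9)
5. V lies on line JR with JV:VR = 3:2 ⇒ V = (3/7, 17/35)
through V parallel to WX: direction (-1/18, 1/9); meets RB at M = (59/105, 23/105)
M = R + t·(B−R) with t = -8/15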